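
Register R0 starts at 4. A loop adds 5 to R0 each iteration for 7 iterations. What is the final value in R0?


Starting value: R0 = 4
  Iter 1: R0 = 4 + 5 = 9
  Iter 2: R0 = 9 + 5 = 14
  Iter 3: R0 = 14 + 5 = 19
  Iter 4: R0 = 19 + 5 = 24
  Iter 5: R0 = 24 + 5 = 29
  Iter 6: R0 = 29 + 5 = 34
  Iter 7: R0 = 34 + 5 = 39
Final: R0 = 39

39


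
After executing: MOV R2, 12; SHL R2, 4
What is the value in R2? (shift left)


Register state trace:
  MOV R2, 12  → R2 = 12
  SHL R2, 4  → R2 = 12 << 4 = 12 * 2^4 = 192
Final: R2 = 192

192


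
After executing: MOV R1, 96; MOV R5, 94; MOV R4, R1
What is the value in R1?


Register state trace:
  MOV R1, 96  → R1 = 96
  MOV R5, 94  → R5 = 94
  MOV R4, R1  → R4 = 96
Final: R1 = 96

96


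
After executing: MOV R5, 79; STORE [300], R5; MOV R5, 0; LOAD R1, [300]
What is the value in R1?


Register and memory trace:
  MOV R5, 79  → R5 = 79
  STORE [300], R5  → mem[300] = 79
  MOV R5, 0  → R5 = 0
  LOAD R1, [300]  → R1 = mem[300] = 79
Final: R1 = 79

79


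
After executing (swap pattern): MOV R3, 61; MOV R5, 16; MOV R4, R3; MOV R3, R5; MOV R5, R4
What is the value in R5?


Register state trace (swap pattern):
  MOV R3, 61  → R3 = 61
  MOV R5, 16  → R5 = 16
  MOV R4, R3  → R4 = 61  (save R3)
  MOV R3, R5  → R3 = 16  (R3 gets R5's value)
  MOV R5, R4  → R5 = 61  (R5 gets saved value)
Final: R5 = 61

61


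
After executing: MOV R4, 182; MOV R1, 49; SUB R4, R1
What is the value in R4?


Register state trace:
  MOV R4, 182  → R4 = 182
  MOV R1, 49  → R1 = 49
  SUB R4, R1  → R4 = 182 - 49 = 133
Final: R4 = 133

133


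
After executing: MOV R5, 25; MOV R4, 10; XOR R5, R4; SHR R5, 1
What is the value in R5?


Register state trace:
  MOV R5, 25  → R5 = 25 (0b00011001)
  MOV R4, 10  → R4 = 10 (0b00001010)
  XOR R5, R4  → R5 = 25 XOR 10 = 19 (0b00010011)
  SHR R5, 1  → R5 = 19 >> 1 = 9
Final: R5 = 9

9


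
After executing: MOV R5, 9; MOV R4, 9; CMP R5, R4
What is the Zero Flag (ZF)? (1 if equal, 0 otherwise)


Register state trace:
  MOV R5, 9  → R5 = 9
  MOV R4, 9  → R4 = 9
  CMP R5, R4  → computes 9 - 9 = 0
  Result is zero, so values are equal
ZF = 1

1


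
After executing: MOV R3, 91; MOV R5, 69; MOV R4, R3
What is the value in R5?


Register state trace:
  MOV R3, 91  → R3 = 91
  MOV R5, 69  → R5 = 69
  MOV R4, R3  → R4 = 91
Final: R5 = 69

69


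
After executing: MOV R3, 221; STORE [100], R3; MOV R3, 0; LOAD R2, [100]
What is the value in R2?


Register and memory trace:
  MOV R3, 221  → R3 = 221
  STORE [100], R3  → mem[100] = 221
  MOV R3, 0  → R3 = 0
  LOAD R2, [100]  → R2 = mem[100] = 221
Final: R2 = 221

221


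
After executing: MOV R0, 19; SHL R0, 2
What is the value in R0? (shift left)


Register state trace:
  MOV R0, 19  → R0 = 19
  SHL R0, 2  → R0 = 19 << 2 = 19 * 2^2 = 76
Final: R0 = 76

76


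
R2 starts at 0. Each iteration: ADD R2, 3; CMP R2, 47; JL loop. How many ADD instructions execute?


Loop trace (R2 starts at 0, target 47, step 3):
  ADD #1: R2 = 0 + 3 = 3  → 3 < 47, loop
  ADD #2: R2 = 3 + 3 = 6  → 6 < 47, loop
  ADD #3: R2 = 6 + 3 = 9  → 9 < 47, loop
  ADD #4: R2 = 9 + 3 = 12  → 12 < 47, loop
  ADD #5: R2 = 12 + 3 = 15  → 15 < 47, loop
  ADD #6: R2 = 15 + 3 = 18  → 18 < 47, loop
  ADD #7: R2 = 18 + 3 = 21  → 21 < 47, loop
  ADD #8: R2 = 21 + 3 = 24  → 24 < 47, loop
  ADD #9: R2 = 24 + 3 = 27  → 27 < 47, loop
  ADD #10: R2 = 27 + 3 = 30  → 30 < 47, loop
  ADD #11: R2 = 30 + 3 = 33  → 33 < 47, loop
  ADD #12: R2 = 33 + 3 = 36  → 36 < 47, loop
  ADD #13: R2 = 36 + 3 = 39  → 39 < 47, loop
  ADD #14: R2 = 39 + 3 = 42  → 42 < 47, loop
  ADD #15: R2 = 42 + 3 = 45  → 45 < 47, loop
  ADD #16: R2 = 45 + 3 = 48  → 48 >= 47, exit
Total ADD instructions: 16

16


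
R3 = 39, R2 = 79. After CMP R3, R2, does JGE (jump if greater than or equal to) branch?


Trace:
  R3 = 39, R2 = 79
  CMP R3, R2  → compares 39 vs 79
  JGE checks: is 39 greater than or equal to 79?
  39 < 79, so condition is false
Branch taken: No

No


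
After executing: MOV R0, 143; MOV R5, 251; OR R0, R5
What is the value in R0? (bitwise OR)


Register state trace:
  MOV R0, 143  → R0 = 143 (0b10001111)
  MOV R5, 251  → R5 = 251 (0b11111011)
  OR R0, R5   → R0 = 143 OR 251 = 255 (0b11111111)
Final: R0 = 255

255


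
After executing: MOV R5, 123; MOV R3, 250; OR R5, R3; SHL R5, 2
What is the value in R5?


Register state trace:
  MOV R5, 123  → R5 = 123 (0b01111011)
  MOV R3, 250  → R3 = 250 (0b11111010)
  OR R5, R3  → R5 = 123 OR 250 = 251 (0b11111011)
  SHL R5, 2  → R5 = 251 << 2 = 1004
Final: R5 = 1004

1004


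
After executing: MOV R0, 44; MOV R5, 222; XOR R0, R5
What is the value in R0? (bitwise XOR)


Register state trace:
  MOV R0, 44  → R0 = 44 (0b00101100)
  MOV R5, 222  → R5 = 222 (0b11011110)
  XOR R0, R5  → R0 = 44 XOR 222 = 242 (0b11110010)
Final: R0 = 242

242


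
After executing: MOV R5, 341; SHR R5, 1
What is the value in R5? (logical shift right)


Register state trace:
  MOV R5, 341  → R5 = 341
  SHR R5, 1  → R5 = 341 >> 1 = 341 // 2^1 = 170
Final: R5 = 170

170


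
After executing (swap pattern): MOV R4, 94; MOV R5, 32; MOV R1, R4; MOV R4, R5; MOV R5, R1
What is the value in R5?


Register state trace (swap pattern):
  MOV R4, 94  → R4 = 94
  MOV R5, 32  → R5 = 32
  MOV R1, R4  → R1 = 94  (save R4)
  MOV R4, R5  → R4 = 32  (R4 gets R5's value)
  MOV R5, R1  → R5 = 94  (R5 gets saved value)
Final: R5 = 94

94


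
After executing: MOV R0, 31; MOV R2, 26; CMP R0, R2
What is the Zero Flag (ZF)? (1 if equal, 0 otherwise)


Register state trace:
  MOV R0, 31  → R0 = 31
  MOV R2, 26  → R2 = 26
  CMP R0, R2  → computes 31 - 26 = 5
  Result is nonzero, so values are not equal
ZF = 0

0


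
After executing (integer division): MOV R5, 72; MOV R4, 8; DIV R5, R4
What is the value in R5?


Register state trace:
  MOV R5, 72  → R5 = 72
  MOV R4, 8  → R4 = 8
  DIV R5, R4  → R5 = 72 // 8 = 9
Final: R5 = 9

9


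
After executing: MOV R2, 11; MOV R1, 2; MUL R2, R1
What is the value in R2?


Register state trace:
  MOV R2, 11  → R2 = 11
  MOV R1, 2  → R1 = 2
  MUL R2, R1  → R2 = 11 * 2 = 22
Final: R2 = 22

22


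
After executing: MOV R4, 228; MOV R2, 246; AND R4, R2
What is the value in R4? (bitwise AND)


Register state trace:
  MOV R4, 228  → R4 = 228 (0b11100100)
  MOV R2, 246  → R2 = 246 (0b11110110)
  AND R4, R2  → R4 = 228 AND 246 = 228 (0b11100100)
Final: R4 = 228

228


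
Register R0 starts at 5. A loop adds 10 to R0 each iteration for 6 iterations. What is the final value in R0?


Starting value: R0 = 5
  Iter 1: R0 = 5 + 10 = 15
  Iter 2: R0 = 15 + 10 = 25
  Iter 3: R0 = 25 + 10 = 35
  Iter 4: R0 = 35 + 10 = 45
  Iter 5: R0 = 45 + 10 = 55
  Iter 6: R0 = 55 + 10 = 65
Final: R0 = 65

65


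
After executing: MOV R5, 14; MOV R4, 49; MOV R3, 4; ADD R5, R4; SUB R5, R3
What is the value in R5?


Register state trace:
  MOV R5, 14  → R5 = 14
  MOV R4, 49  → R4 = 49
  MOV R3, 4  → R3 = 4
  ADD R5, R4  → R5 = 14 + 49 = 63
  SUB R5, R3  → R5 = 63 - 4 = 59
Final: R5 = 59

59


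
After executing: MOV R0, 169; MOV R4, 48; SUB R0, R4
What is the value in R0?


Register state trace:
  MOV R0, 169  → R0 = 169
  MOV R4, 48  → R4 = 48
  SUB R0, R4  → R0 = 169 - 48 = 121
Final: R0 = 121

121


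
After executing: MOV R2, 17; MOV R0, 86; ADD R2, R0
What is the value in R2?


Register state trace:
  MOV R2, 17  → R2 = 17
  MOV R0, 86  → R0 = 86
  ADD R2, R0  → R2 = 17 + 86 = 103
Final: R2 = 103

103


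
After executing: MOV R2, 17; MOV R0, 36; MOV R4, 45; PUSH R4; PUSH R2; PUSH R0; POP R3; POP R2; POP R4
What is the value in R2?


Stack trace (top is rightmost):
  MOV R2, 17  → R2 = 17
  MOV R0, 36  → R0 = 36
  MOV R4, 45  → R4 = 45
  PUSH R4  → stack: [45]
  PUSH R2  → stack: [45, 17]
  PUSH R0  → stack: [45, 17, 36]
  POP R3  → R3 = 36, stack: [45, 17]
  POP R2  → R2 = 17, stack: [45]
  POP R4  → R4 = 45, stack: []
Final: R2 = 17

17


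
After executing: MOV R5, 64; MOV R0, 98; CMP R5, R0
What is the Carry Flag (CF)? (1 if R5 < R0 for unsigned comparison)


Register state trace:
  MOV R5, 64  → R5 = 64
  MOV R0, 98  → R0 = 98
  CMP R5, R0  → unsigned 64 - 98: borrow occurs
  64 < 98, so CF = 1
CF = 1

1


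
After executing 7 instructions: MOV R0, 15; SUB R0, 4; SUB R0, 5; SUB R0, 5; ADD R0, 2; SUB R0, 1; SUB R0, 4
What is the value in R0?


Register state trace:
  MOV R0, 15  → R0 = 15
  SUB R0, 4  → R0 = 15 - 4 = 11
  SUB R0, 5  → R0 = 11 - 5 = 6
  SUB R0, 5  → R0 = 6 - 5 = 1
  ADD R0, 2  → R0 = 1 + 2 = 3
  SUB R0, 1  → R0 = 3 - 1 = 2
  SUB R0, 4  → R0 = 2 - 4 = -2
Final: R0 = -2

-2


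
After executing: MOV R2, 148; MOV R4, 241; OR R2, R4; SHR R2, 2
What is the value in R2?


Register state trace:
  MOV R2, 148  → R2 = 148 (0b10010100)
  MOV R4, 241  → R4 = 241 (0b11110001)
  OR R2, R4  → R2 = 148 OR 241 = 245 (0b11110101)
  SHR R2, 2  → R2 = 245 >> 2 = 61
Final: R2 = 61

61


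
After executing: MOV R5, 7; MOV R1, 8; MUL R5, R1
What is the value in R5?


Register state trace:
  MOV R5, 7  → R5 = 7
  MOV R1, 8  → R1 = 8
  MUL R5, R1  → R5 = 7 * 8 = 56
Final: R5 = 56

56


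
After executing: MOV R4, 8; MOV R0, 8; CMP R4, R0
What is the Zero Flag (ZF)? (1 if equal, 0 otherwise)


Register state trace:
  MOV R4, 8  → R4 = 8
  MOV R0, 8  → R0 = 8
  CMP R4, R0  → computes 8 - 8 = 0
  Result is zero, so values are equal
ZF = 1

1


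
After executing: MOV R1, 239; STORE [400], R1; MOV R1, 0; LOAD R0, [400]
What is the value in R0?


Register and memory trace:
  MOV R1, 239  → R1 = 239
  STORE [400], R1  → mem[400] = 239
  MOV R1, 0  → R1 = 0
  LOAD R0, [400]  → R0 = mem[400] = 239
Final: R0 = 239

239


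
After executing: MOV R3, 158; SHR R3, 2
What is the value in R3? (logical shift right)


Register state trace:
  MOV R3, 158  → R3 = 158
  SHR R3, 2  → R3 = 158 >> 2 = 158 // 2^2 = 39
Final: R3 = 39

39


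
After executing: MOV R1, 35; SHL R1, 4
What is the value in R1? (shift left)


Register state trace:
  MOV R1, 35  → R1 = 35
  SHL R1, 4  → R1 = 35 << 4 = 35 * 2^4 = 560
Final: R1 = 560

560


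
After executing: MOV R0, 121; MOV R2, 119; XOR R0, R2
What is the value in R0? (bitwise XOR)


Register state trace:
  MOV R0, 121  → R0 = 121 (0b01111001)
  MOV R2, 119  → R2 = 119 (0b01110111)
  XOR R0, R2  → R0 = 121 XOR 119 = 14 (0b00001110)
Final: R0 = 14

14


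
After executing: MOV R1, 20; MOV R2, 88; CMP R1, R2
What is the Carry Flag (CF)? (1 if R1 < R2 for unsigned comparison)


Register state trace:
  MOV R1, 20  → R1 = 20
  MOV R2, 88  → R2 = 88
  CMP R1, R2  → unsigned 20 - 88: borrow occurs
  20 < 88, so CF = 1
CF = 1

1


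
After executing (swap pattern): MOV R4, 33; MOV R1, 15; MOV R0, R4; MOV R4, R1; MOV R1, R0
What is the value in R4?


Register state trace (swap pattern):
  MOV R4, 33  → R4 = 33
  MOV R1, 15  → R1 = 15
  MOV R0, R4  → R0 = 33  (save R4)
  MOV R4, R1  → R4 = 15  (R4 gets R1's value)
  MOV R1, R0  → R1 = 33  (R1 gets saved value)
Final: R4 = 15

15


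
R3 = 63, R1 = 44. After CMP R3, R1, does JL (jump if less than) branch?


Trace:
  R3 = 63, R1 = 44
  CMP R3, R1  → compares 63 vs 44
  JL checks: is 63 less than 44?
  63 > 44, so condition is false
Branch taken: No

No


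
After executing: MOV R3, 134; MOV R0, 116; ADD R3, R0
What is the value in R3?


Register state trace:
  MOV R3, 134  → R3 = 134
  MOV R0, 116  → R0 = 116
  ADD R3, R0  → R3 = 134 + 116 = 250
Final: R3 = 250

250


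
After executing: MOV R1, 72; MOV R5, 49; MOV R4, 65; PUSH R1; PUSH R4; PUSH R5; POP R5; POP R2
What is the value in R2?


Stack trace (top is rightmost):
  MOV R1, 72  → R1 = 72
  MOV R5, 49  → R5 = 49
  MOV R4, 65  → R4 = 65
  PUSH R1  → stack: [72]
  PUSH R4  → stack: [72, 65]
  PUSH R5  → stack: [72, 65, 49]
  POP R5  → R5 = 49, stack: [72, 65]
  POP R2  → R2 = 65, stack: [72]
Final: R2 = 65

65


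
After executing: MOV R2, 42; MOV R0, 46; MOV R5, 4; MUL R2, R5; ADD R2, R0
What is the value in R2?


Register state trace:
  MOV R2, 42  → R2 = 42
  MOV R0, 46  → R0 = 46
  MOV R5, 4  → R5 = 4
  MUL R2, R5  → R2 = 42 * 4 = 168
  ADD R2, R0  → R2 = 168 + 46 = 214
Final: R2 = 214

214


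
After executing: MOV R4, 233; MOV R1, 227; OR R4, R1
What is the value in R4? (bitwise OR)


Register state trace:
  MOV R4, 233  → R4 = 233 (0b11101001)
  MOV R1, 227  → R1 = 227 (0b11100011)
  OR R4, R1   → R4 = 233 OR 227 = 235 (0b11101011)
Final: R4 = 235

235


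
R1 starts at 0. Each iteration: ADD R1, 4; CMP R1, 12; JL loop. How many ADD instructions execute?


Loop trace (R1 starts at 0, target 12, step 4):
  ADD #1: R1 = 0 + 4 = 4  → 4 < 12, loop
  ADD #2: R1 = 4 + 4 = 8  → 8 < 12, loop
  ADD #3: R1 = 8 + 4 = 12  → 12 >= 12, exit
Total ADD instructions: 3

3


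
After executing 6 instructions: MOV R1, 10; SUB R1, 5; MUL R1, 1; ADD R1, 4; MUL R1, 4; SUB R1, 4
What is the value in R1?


Register state trace:
  MOV R1, 10  → R1 = 10
  SUB R1, 5  → R1 = 10 - 5 = 5
  MUL R1, 1  → R1 = 5 * 1 = 5
  ADD R1, 4  → R1 = 5 + 4 = 9
  MUL R1, 4  → R1 = 9 * 4 = 36
  SUB R1, 4  → R1 = 36 - 4 = 32
Final: R1 = 32

32


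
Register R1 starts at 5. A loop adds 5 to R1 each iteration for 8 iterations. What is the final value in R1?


Starting value: R1 = 5
  Iter 1: R1 = 5 + 5 = 10
  Iter 2: R1 = 10 + 5 = 15
  Iter 3: R1 = 15 + 5 = 20
  Iter 4: R1 = 20 + 5 = 25
  Iter 5: R1 = 25 + 5 = 30
  Iter 6: R1 = 30 + 5 = 35
  Iter 7: R1 = 35 + 5 = 40
  Iter 8: R1 = 40 + 5 = 45
Final: R1 = 45

45


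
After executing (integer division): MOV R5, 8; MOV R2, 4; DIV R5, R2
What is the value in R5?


Register state trace:
  MOV R5, 8  → R5 = 8
  MOV R2, 4  → R2 = 4
  DIV R5, R2  → R5 = 8 // 4 = 2
Final: R5 = 2

2


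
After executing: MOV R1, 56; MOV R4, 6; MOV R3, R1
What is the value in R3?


Register state trace:
  MOV R1, 56  → R1 = 56
  MOV R4, 6  → R4 = 6
  MOV R3, R1  → R3 = 56
Final: R3 = 56

56


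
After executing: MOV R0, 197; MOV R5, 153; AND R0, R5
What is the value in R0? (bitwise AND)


Register state trace:
  MOV R0, 197  → R0 = 197 (0b11000101)
  MOV R5, 153  → R5 = 153 (0b10011001)
  AND R0, R5  → R0 = 197 AND 153 = 129 (0b10000001)
Final: R0 = 129

129


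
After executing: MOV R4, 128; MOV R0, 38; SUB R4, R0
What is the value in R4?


Register state trace:
  MOV R4, 128  → R4 = 128
  MOV R0, 38  → R0 = 38
  SUB R4, R0  → R4 = 128 - 38 = 90
Final: R4 = 90

90


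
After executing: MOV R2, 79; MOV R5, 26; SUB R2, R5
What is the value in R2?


Register state trace:
  MOV R2, 79  → R2 = 79
  MOV R5, 26  → R5 = 26
  SUB R2, R5  → R2 = 79 - 26 = 53
Final: R2 = 53

53


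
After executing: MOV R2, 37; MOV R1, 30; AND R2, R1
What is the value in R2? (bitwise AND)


Register state trace:
  MOV R2, 37  → R2 = 37 (0b00100101)
  MOV R1, 30  → R1 = 30 (0b00011110)
  AND R2, R1  → R2 = 37 AND 30 = 4 (0b00000100)
Final: R2 = 4

4


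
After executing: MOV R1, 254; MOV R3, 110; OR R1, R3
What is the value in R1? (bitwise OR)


Register state trace:
  MOV R1, 254  → R1 = 254 (0b11111110)
  MOV R3, 110  → R3 = 110 (0b01101110)
  OR R1, R3   → R1 = 254 OR 110 = 254 (0b11111110)
Final: R1 = 254

254


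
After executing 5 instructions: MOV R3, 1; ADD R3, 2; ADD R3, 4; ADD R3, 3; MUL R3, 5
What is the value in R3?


Register state trace:
  MOV R3, 1  → R3 = 1
  ADD R3, 2  → R3 = 1 + 2 = 3
  ADD R3, 4  → R3 = 3 + 4 = 7
  ADD R3, 3  → R3 = 7 + 3 = 10
  MUL R3, 5  → R3 = 10 * 5 = 50
Final: R3 = 50

50


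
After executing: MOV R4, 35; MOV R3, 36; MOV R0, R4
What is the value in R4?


Register state trace:
  MOV R4, 35  → R4 = 35
  MOV R3, 36  → R3 = 36
  MOV R0, R4  → R0 = 35
Final: R4 = 35

35


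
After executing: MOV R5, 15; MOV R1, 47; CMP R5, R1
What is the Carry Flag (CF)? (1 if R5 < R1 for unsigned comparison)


Register state trace:
  MOV R5, 15  → R5 = 15
  MOV R1, 47  → R1 = 47
  CMP R5, R1  → unsigned 15 - 47: borrow occurs
  15 < 47, so CF = 1
CF = 1

1


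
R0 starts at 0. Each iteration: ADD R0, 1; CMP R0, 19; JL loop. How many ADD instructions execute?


Loop trace (R0 starts at 0, target 19, step 1):
  ADD #1: R0 = 0 + 1 = 1  → 1 < 19, loop
  ADD #2: R0 = 1 + 1 = 2  → 2 < 19, loop
  ADD #3: R0 = 2 + 1 = 3  → 3 < 19, loop
  ADD #4: R0 = 3 + 1 = 4  → 4 < 19, loop
  ADD #5: R0 = 4 + 1 = 5  → 5 < 19, loop
  ADD #6: R0 = 5 + 1 = 6  → 6 < 19, loop
  ADD #7: R0 = 6 + 1 = 7  → 7 < 19, loop
  ADD #8: R0 = 7 + 1 = 8  → 8 < 19, loop
  ADD #9: R0 = 8 + 1 = 9  → 9 < 19, loop
  ADD #10: R0 = 9 + 1 = 10  → 10 < 19, loop
  ADD #11: R0 = 10 + 1 = 11  → 11 < 19, loop
  ADD #12: R0 = 11 + 1 = 12  → 12 < 19, loop
  ADD #13: R0 = 12 + 1 = 13  → 13 < 19, loop
  ADD #14: R0 = 13 + 1 = 14  → 14 < 19, loop
  ADD #15: R0 = 14 + 1 = 15  → 15 < 19, loop
  ADD #16: R0 = 15 + 1 = 16  → 16 < 19, loop
  ADD #17: R0 = 16 + 1 = 17  → 17 < 19, loop
  ADD #18: R0 = 17 + 1 = 18  → 18 < 19, loop
  ADD #19: R0 = 18 + 1 = 19  → 19 >= 19, exit
Total ADD instructions: 19

19


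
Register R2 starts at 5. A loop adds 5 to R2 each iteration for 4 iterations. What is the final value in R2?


Starting value: R2 = 5
  Iter 1: R2 = 5 + 5 = 10
  Iter 2: R2 = 10 + 5 = 15
  Iter 3: R2 = 15 + 5 = 20
  Iter 4: R2 = 20 + 5 = 25
Final: R2 = 25

25


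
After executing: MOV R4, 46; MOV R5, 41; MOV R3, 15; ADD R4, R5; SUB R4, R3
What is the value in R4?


Register state trace:
  MOV R4, 46  → R4 = 46
  MOV R5, 41  → R5 = 41
  MOV R3, 15  → R3 = 15
  ADD R4, R5  → R4 = 46 + 41 = 87
  SUB R4, R3  → R4 = 87 - 15 = 72
Final: R4 = 72

72


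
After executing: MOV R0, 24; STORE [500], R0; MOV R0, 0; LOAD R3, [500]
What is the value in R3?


Register and memory trace:
  MOV R0, 24  → R0 = 24
  STORE [500], R0  → mem[500] = 24
  MOV R0, 0  → R0 = 0
  LOAD R3, [500]  → R3 = mem[500] = 24
Final: R3 = 24

24


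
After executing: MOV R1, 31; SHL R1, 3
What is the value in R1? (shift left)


Register state trace:
  MOV R1, 31  → R1 = 31
  SHL R1, 3  → R1 = 31 << 3 = 31 * 2^3 = 248
Final: R1 = 248

248


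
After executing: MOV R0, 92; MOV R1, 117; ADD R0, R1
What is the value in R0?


Register state trace:
  MOV R0, 92  → R0 = 92
  MOV R1, 117  → R1 = 117
  ADD R0, R1  → R0 = 92 + 117 = 209
Final: R0 = 209

209


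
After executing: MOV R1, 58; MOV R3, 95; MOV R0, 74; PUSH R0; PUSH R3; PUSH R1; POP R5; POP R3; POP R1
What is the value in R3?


Stack trace (top is rightmost):
  MOV R1, 58  → R1 = 58
  MOV R3, 95  → R3 = 95
  MOV R0, 74  → R0 = 74
  PUSH R0  → stack: [74]
  PUSH R3  → stack: [74, 95]
  PUSH R1  → stack: [74, 95, 58]
  POP R5  → R5 = 58, stack: [74, 95]
  POP R3  → R3 = 95, stack: [74]
  POP R1  → R1 = 74, stack: []
Final: R3 = 95

95


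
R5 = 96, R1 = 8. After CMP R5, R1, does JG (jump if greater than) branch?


Trace:
  R5 = 96, R1 = 8
  CMP R5, R1  → compares 96 vs 8
  JG checks: is 96 greater than 8?
  96 > 8, so condition is true
Branch taken: Yes

Yes


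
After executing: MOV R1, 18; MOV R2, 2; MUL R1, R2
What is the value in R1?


Register state trace:
  MOV R1, 18  → R1 = 18
  MOV R2, 2  → R2 = 2
  MUL R1, R2  → R1 = 18 * 2 = 36
Final: R1 = 36

36


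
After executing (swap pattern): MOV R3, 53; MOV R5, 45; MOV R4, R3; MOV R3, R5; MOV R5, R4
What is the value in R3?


Register state trace (swap pattern):
  MOV R3, 53  → R3 = 53
  MOV R5, 45  → R5 = 45
  MOV R4, R3  → R4 = 53  (save R3)
  MOV R3, R5  → R3 = 45  (R3 gets R5's value)
  MOV R5, R4  → R5 = 53  (R5 gets saved value)
Final: R3 = 45

45


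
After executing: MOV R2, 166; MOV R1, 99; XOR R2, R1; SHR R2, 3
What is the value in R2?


Register state trace:
  MOV R2, 166  → R2 = 166 (0b10100110)
  MOV R1, 99  → R1 = 99 (0b01100011)
  XOR R2, R1  → R2 = 166 XOR 99 = 197 (0b11000101)
  SHR R2, 3  → R2 = 197 >> 3 = 24
Final: R2 = 24

24


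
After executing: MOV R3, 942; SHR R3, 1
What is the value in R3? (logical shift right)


Register state trace:
  MOV R3, 942  → R3 = 942
  SHR R3, 1  → R3 = 942 >> 1 = 942 // 2^1 = 471
Final: R3 = 471

471


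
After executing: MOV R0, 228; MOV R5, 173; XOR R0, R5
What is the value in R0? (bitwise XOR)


Register state trace:
  MOV R0, 228  → R0 = 228 (0b11100100)
  MOV R5, 173  → R5 = 173 (0b10101101)
  XOR R0, R5  → R0 = 228 XOR 173 = 73 (0b01001001)
Final: R0 = 73

73


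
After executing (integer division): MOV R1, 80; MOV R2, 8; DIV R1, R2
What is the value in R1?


Register state trace:
  MOV R1, 80  → R1 = 80
  MOV R2, 8  → R2 = 8
  DIV R1, R2  → R1 = 80 // 8 = 10
Final: R1 = 10

10


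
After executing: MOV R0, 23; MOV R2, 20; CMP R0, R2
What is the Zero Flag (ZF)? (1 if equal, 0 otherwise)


Register state trace:
  MOV R0, 23  → R0 = 23
  MOV R2, 20  → R2 = 20
  CMP R0, R2  → computes 23 - 20 = 3
  Result is nonzero, so values are not equal
ZF = 0

0


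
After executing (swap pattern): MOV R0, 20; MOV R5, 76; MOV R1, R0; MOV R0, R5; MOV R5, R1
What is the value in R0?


Register state trace (swap pattern):
  MOV R0, 20  → R0 = 20
  MOV R5, 76  → R5 = 76
  MOV R1, R0  → R1 = 20  (save R0)
  MOV R0, R5  → R0 = 76  (R0 gets R5's value)
  MOV R5, R1  → R5 = 20  (R5 gets saved value)
Final: R0 = 76

76


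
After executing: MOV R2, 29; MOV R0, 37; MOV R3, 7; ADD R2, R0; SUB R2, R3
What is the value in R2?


Register state trace:
  MOV R2, 29  → R2 = 29
  MOV R0, 37  → R0 = 37
  MOV R3, 7  → R3 = 7
  ADD R2, R0  → R2 = 29 + 37 = 66
  SUB R2, R3  → R2 = 66 - 7 = 59
Final: R2 = 59

59


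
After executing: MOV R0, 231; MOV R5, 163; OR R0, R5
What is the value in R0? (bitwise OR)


Register state trace:
  MOV R0, 231  → R0 = 231 (0b11100111)
  MOV R5, 163  → R5 = 163 (0b10100011)
  OR R0, R5   → R0 = 231 OR 163 = 231 (0b11100111)
Final: R0 = 231

231


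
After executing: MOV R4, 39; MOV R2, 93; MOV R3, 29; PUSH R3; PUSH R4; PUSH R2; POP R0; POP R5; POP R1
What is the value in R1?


Stack trace (top is rightmost):
  MOV R4, 39  → R4 = 39
  MOV R2, 93  → R2 = 93
  MOV R3, 29  → R3 = 29
  PUSH R3  → stack: [29]
  PUSH R4  → stack: [29, 39]
  PUSH R2  → stack: [29, 39, 93]
  POP R0  → R0 = 93, stack: [29, 39]
  POP R5  → R5 = 39, stack: [29]
  POP R1  → R1 = 29, stack: []
Final: R1 = 29

29


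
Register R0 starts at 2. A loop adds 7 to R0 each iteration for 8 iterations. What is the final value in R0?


Starting value: R0 = 2
  Iter 1: R0 = 2 + 7 = 9
  Iter 2: R0 = 9 + 7 = 16
  Iter 3: R0 = 16 + 7 = 23
  Iter 4: R0 = 23 + 7 = 30
  Iter 5: R0 = 30 + 7 = 37
  Iter 6: R0 = 37 + 7 = 44
  Iter 7: R0 = 44 + 7 = 51
  Iter 8: R0 = 51 + 7 = 58
Final: R0 = 58

58


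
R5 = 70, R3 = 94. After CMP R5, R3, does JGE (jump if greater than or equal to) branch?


Trace:
  R5 = 70, R3 = 94
  CMP R5, R3  → compares 70 vs 94
  JGE checks: is 70 greater than or equal to 94?
  70 < 94, so condition is false
Branch taken: No

No


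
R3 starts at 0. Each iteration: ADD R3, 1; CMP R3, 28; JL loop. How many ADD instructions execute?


Loop trace (R3 starts at 0, target 28, step 1):
  ADD #1: R3 = 0 + 1 = 1  → 1 < 28, loop
  ADD #2: R3 = 1 + 1 = 2  → 2 < 28, loop
  ADD #3: R3 = 2 + 1 = 3  → 3 < 28, loop
  ADD #4: R3 = 3 + 1 = 4  → 4 < 28, loop
  ADD #5: R3 = 4 + 1 = 5  → 5 < 28, loop
  ADD #6: R3 = 5 + 1 = 6  → 6 < 28, loop
  ADD #7: R3 = 6 + 1 = 7  → 7 < 28, loop
  ADD #8: R3 = 7 + 1 = 8  → 8 < 28, loop
  ADD #9: R3 = 8 + 1 = 9  → 9 < 28, loop
  ADD #10: R3 = 9 + 1 = 10  → 10 < 28, loop
  ADD #11: R3 = 10 + 1 = 11  → 11 < 28, loop
  ADD #12: R3 = 11 + 1 = 12  → 12 < 28, loop
  ADD #13: R3 = 12 + 1 = 13  → 13 < 28, loop
  ADD #14: R3 = 13 + 1 = 14  → 14 < 28, loop
  ADD #15: R3 = 14 + 1 = 15  → 15 < 28, loop
  ADD #16: R3 = 15 + 1 = 16  → 16 < 28, loop
  ADD #17: R3 = 16 + 1 = 17  → 17 < 28, loop
  ADD #18: R3 = 17 + 1 = 18  → 18 < 28, loop
  ADD #19: R3 = 18 + 1 = 19  → 19 < 28, loop
  ADD #20: R3 = 19 + 1 = 20  → 20 < 28, loop
  ADD #21: R3 = 20 + 1 = 21  → 21 < 28, loop
  ADD #22: R3 = 21 + 1 = 22  → 22 < 28, loop
  ADD #23: R3 = 22 + 1 = 23  → 23 < 28, loop
  ADD #24: R3 = 23 + 1 = 24  → 24 < 28, loop
  ADD #25: R3 = 24 + 1 = 25  → 25 < 28, loop
  ADD #26: R3 = 25 + 1 = 26  → 26 < 28, loop
  ADD #27: R3 = 26 + 1 = 27  → 27 < 28, loop
  ADD #28: R3 = 27 + 1 = 28  → 28 >= 28, exit
Total ADD instructions: 28

28


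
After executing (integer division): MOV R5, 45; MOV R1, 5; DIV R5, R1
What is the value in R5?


Register state trace:
  MOV R5, 45  → R5 = 45
  MOV R1, 5  → R1 = 5
  DIV R5, R1  → R5 = 45 // 5 = 9
Final: R5 = 9

9


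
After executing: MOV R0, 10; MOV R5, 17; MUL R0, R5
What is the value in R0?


Register state trace:
  MOV R0, 10  → R0 = 10
  MOV R5, 17  → R5 = 17
  MUL R0, R5  → R0 = 10 * 17 = 170
Final: R0 = 170

170


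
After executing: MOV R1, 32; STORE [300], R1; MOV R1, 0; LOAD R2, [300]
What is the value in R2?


Register and memory trace:
  MOV R1, 32  → R1 = 32
  STORE [300], R1  → mem[300] = 32
  MOV R1, 0  → R1 = 0
  LOAD R2, [300]  → R2 = mem[300] = 32
Final: R2 = 32

32


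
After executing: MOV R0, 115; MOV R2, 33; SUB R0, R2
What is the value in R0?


Register state trace:
  MOV R0, 115  → R0 = 115
  MOV R2, 33  → R2 = 33
  SUB R0, R2  → R0 = 115 - 33 = 82
Final: R0 = 82

82


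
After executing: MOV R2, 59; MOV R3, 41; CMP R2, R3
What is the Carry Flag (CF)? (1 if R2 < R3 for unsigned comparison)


Register state trace:
  MOV R2, 59  → R2 = 59
  MOV R3, 41  → R3 = 41
  CMP R2, R3  → unsigned 59 - 41: no borrow
  59 >= 41, so CF = 0
CF = 0

0


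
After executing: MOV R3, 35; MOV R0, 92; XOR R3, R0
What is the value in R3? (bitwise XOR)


Register state trace:
  MOV R3, 35  → R3 = 35 (0b00100011)
  MOV R0, 92  → R0 = 92 (0b01011100)
  XOR R3, R0  → R3 = 35 XOR 92 = 127 (0b01111111)
Final: R3 = 127

127


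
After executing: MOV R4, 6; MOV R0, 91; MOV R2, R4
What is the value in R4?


Register state trace:
  MOV R4, 6  → R4 = 6
  MOV R0, 91  → R0 = 91
  MOV R2, R4  → R2 = 6
Final: R4 = 6

6


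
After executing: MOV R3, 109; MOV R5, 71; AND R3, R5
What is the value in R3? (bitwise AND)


Register state trace:
  MOV R3, 109  → R3 = 109 (0b01101101)
  MOV R5, 71  → R5 = 71 (0b01000111)
  AND R3, R5  → R3 = 109 AND 71 = 69 (0b01000101)
Final: R3 = 69

69


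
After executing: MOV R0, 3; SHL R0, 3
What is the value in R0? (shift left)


Register state trace:
  MOV R0, 3  → R0 = 3
  SHL R0, 3  → R0 = 3 << 3 = 3 * 2^3 = 24
Final: R0 = 24

24


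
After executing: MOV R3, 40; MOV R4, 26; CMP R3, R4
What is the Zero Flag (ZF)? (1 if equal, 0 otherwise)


Register state trace:
  MOV R3, 40  → R3 = 40
  MOV R4, 26  → R4 = 26
  CMP R3, R4  → computes 40 - 26 = 14
  Result is nonzero, so values are not equal
ZF = 0

0


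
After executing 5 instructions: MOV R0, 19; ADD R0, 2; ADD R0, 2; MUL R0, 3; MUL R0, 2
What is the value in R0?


Register state trace:
  MOV R0, 19  → R0 = 19
  ADD R0, 2  → R0 = 19 + 2 = 21
  ADD R0, 2  → R0 = 21 + 2 = 23
  MUL R0, 3  → R0 = 23 * 3 = 69
  MUL R0, 2  → R0 = 69 * 2 = 138
Final: R0 = 138

138


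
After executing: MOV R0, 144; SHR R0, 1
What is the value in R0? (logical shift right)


Register state trace:
  MOV R0, 144  → R0 = 144
  SHR R0, 1  → R0 = 144 >> 1 = 144 // 2^1 = 72
Final: R0 = 72

72


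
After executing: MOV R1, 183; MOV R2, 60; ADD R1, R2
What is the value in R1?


Register state trace:
  MOV R1, 183  → R1 = 183
  MOV R2, 60  → R2 = 60
  ADD R1, R2  → R1 = 183 + 60 = 243
Final: R1 = 243

243


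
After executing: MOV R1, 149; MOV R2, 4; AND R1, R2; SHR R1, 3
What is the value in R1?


Register state trace:
  MOV R1, 149  → R1 = 149 (0b10010101)
  MOV R2, 4  → R2 = 4 (0b00000100)
  AND R1, R2  → R1 = 149 AND 4 = 4 (0b00000100)
  SHR R1, 3  → R1 = 4 >> 3 = 0
Final: R1 = 0

0


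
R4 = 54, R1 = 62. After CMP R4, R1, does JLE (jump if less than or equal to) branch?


Trace:
  R4 = 54, R1 = 62
  CMP R4, R1  → compares 54 vs 62
  JLE checks: is 54 less than or equal to 62?
  54 < 62, so condition is true
Branch taken: Yes

Yes


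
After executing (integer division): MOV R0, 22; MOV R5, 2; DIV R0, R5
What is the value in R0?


Register state trace:
  MOV R0, 22  → R0 = 22
  MOV R5, 2  → R5 = 2
  DIV R0, R5  → R0 = 22 // 2 = 11
Final: R0 = 11

11


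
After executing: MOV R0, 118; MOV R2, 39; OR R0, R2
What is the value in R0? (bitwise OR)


Register state trace:
  MOV R0, 118  → R0 = 118 (0b01110110)
  MOV R2, 39  → R2 = 39 (0b00100111)
  OR R0, R2   → R0 = 118 OR 39 = 119 (0b01110111)
Final: R0 = 119

119


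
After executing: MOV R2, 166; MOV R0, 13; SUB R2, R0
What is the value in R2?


Register state trace:
  MOV R2, 166  → R2 = 166
  MOV R0, 13  → R0 = 13
  SUB R2, R0  → R2 = 166 - 13 = 153
Final: R2 = 153

153


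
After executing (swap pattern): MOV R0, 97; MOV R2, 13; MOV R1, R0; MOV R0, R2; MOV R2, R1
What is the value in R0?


Register state trace (swap pattern):
  MOV R0, 97  → R0 = 97
  MOV R2, 13  → R2 = 13
  MOV R1, R0  → R1 = 97  (save R0)
  MOV R0, R2  → R0 = 13  (R0 gets R2's value)
  MOV R2, R1  → R2 = 97  (R2 gets saved value)
Final: R0 = 13

13


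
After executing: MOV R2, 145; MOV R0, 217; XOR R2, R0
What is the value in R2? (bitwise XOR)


Register state trace:
  MOV R2, 145  → R2 = 145 (0b10010001)
  MOV R0, 217  → R0 = 217 (0b11011001)
  XOR R2, R0  → R2 = 145 XOR 217 = 72 (0b01001000)
Final: R2 = 72

72


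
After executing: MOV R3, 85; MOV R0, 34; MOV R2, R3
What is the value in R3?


Register state trace:
  MOV R3, 85  → R3 = 85
  MOV R0, 34  → R0 = 34
  MOV R2, R3  → R2 = 85
Final: R3 = 85

85


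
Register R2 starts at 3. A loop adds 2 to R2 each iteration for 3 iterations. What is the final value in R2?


Starting value: R2 = 3
  Iter 1: R2 = 3 + 2 = 5
  Iter 2: R2 = 5 + 2 = 7
  Iter 3: R2 = 7 + 2 = 9
Final: R2 = 9

9


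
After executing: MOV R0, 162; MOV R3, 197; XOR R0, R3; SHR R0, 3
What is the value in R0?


Register state trace:
  MOV R0, 162  → R0 = 162 (0b10100010)
  MOV R3, 197  → R3 = 197 (0b11000101)
  XOR R0, R3  → R0 = 162 XOR 197 = 103 (0b01100111)
  SHR R0, 3  → R0 = 103 >> 3 = 12
Final: R0 = 12

12


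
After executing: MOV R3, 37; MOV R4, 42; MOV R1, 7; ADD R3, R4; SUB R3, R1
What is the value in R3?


Register state trace:
  MOV R3, 37  → R3 = 37
  MOV R4, 42  → R4 = 42
  MOV R1, 7  → R1 = 7
  ADD R3, R4  → R3 = 37 + 42 = 79
  SUB R3, R1  → R3 = 79 - 7 = 72
Final: R3 = 72

72


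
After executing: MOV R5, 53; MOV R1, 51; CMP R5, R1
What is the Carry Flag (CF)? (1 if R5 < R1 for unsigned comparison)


Register state trace:
  MOV R5, 53  → R5 = 53
  MOV R1, 51  → R1 = 51
  CMP R5, R1  → unsigned 53 - 51: no borrow
  53 >= 51, so CF = 0
CF = 0

0


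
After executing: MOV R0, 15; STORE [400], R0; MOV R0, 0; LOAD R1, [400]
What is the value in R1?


Register and memory trace:
  MOV R0, 15  → R0 = 15
  STORE [400], R0  → mem[400] = 15
  MOV R0, 0  → R0 = 0
  LOAD R1, [400]  → R1 = mem[400] = 15
Final: R1 = 15

15


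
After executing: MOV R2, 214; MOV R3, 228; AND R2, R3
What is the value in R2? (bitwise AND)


Register state trace:
  MOV R2, 214  → R2 = 214 (0b11010110)
  MOV R3, 228  → R3 = 228 (0b11100100)
  AND R2, R3  → R2 = 214 AND 228 = 196 (0b11000100)
Final: R2 = 196

196


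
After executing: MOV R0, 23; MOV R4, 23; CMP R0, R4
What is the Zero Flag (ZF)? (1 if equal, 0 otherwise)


Register state trace:
  MOV R0, 23  → R0 = 23
  MOV R4, 23  → R4 = 23
  CMP R0, R4  → computes 23 - 23 = 0
  Result is zero, so values are equal
ZF = 1

1


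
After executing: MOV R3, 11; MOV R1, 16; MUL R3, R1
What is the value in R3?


Register state trace:
  MOV R3, 11  → R3 = 11
  MOV R1, 16  → R1 = 16
  MUL R3, R1  → R3 = 11 * 16 = 176
Final: R3 = 176

176


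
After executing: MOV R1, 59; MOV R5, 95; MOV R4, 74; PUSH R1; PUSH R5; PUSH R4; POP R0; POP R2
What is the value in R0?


Stack trace (top is rightmost):
  MOV R1, 59  → R1 = 59
  MOV R5, 95  → R5 = 95
  MOV R4, 74  → R4 = 74
  PUSH R1  → stack: [59]
  PUSH R5  → stack: [59, 95]
  PUSH R4  → stack: [59, 95, 74]
  POP R0  → R0 = 74, stack: [59, 95]
  POP R2  → R2 = 95, stack: [59]
Final: R0 = 74

74


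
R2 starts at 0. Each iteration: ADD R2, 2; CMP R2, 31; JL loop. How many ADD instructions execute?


Loop trace (R2 starts at 0, target 31, step 2):
  ADD #1: R2 = 0 + 2 = 2  → 2 < 31, loop
  ADD #2: R2 = 2 + 2 = 4  → 4 < 31, loop
  ADD #3: R2 = 4 + 2 = 6  → 6 < 31, loop
  ADD #4: R2 = 6 + 2 = 8  → 8 < 31, loop
  ADD #5: R2 = 8 + 2 = 10  → 10 < 31, loop
  ADD #6: R2 = 10 + 2 = 12  → 12 < 31, loop
  ADD #7: R2 = 12 + 2 = 14  → 14 < 31, loop
  ADD #8: R2 = 14 + 2 = 16  → 16 < 31, loop
  ADD #9: R2 = 16 + 2 = 18  → 18 < 31, loop
  ADD #10: R2 = 18 + 2 = 20  → 20 < 31, loop
  ADD #11: R2 = 20 + 2 = 22  → 22 < 31, loop
  ADD #12: R2 = 22 + 2 = 24  → 24 < 31, loop
  ADD #13: R2 = 24 + 2 = 26  → 26 < 31, loop
  ADD #14: R2 = 26 + 2 = 28  → 28 < 31, loop
  ADD #15: R2 = 28 + 2 = 30  → 30 < 31, loop
  ADD #16: R2 = 30 + 2 = 32  → 32 >= 31, exit
Total ADD instructions: 16

16


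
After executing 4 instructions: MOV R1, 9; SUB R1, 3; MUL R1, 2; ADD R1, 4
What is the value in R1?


Register state trace:
  MOV R1, 9  → R1 = 9
  SUB R1, 3  → R1 = 9 - 3 = 6
  MUL R1, 2  → R1 = 6 * 2 = 12
  ADD R1, 4  → R1 = 12 + 4 = 16
Final: R1 = 16

16


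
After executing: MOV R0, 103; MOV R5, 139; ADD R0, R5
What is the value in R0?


Register state trace:
  MOV R0, 103  → R0 = 103
  MOV R5, 139  → R5 = 139
  ADD R0, R5  → R0 = 103 + 139 = 242
Final: R0 = 242

242


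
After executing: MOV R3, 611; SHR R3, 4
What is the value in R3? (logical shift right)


Register state trace:
  MOV R3, 611  → R3 = 611
  SHR R3, 4  → R3 = 611 >> 4 = 611 // 2^4 = 38
Final: R3 = 38

38


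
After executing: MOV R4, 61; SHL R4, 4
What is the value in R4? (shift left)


Register state trace:
  MOV R4, 61  → R4 = 61
  SHL R4, 4  → R4 = 61 << 4 = 61 * 2^4 = 976
Final: R4 = 976

976


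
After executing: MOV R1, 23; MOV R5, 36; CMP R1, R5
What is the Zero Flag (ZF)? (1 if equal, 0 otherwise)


Register state trace:
  MOV R1, 23  → R1 = 23
  MOV R5, 36  → R5 = 36
  CMP R1, R5  → computes 23 - 36 = -13
  Result is nonzero, so values are not equal
ZF = 0

0


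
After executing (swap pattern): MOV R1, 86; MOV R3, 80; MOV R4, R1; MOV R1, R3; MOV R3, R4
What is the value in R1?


Register state trace (swap pattern):
  MOV R1, 86  → R1 = 86
  MOV R3, 80  → R3 = 80
  MOV R4, R1  → R4 = 86  (save R1)
  MOV R1, R3  → R1 = 80  (R1 gets R3's value)
  MOV R3, R4  → R3 = 86  (R3 gets saved value)
Final: R1 = 80

80


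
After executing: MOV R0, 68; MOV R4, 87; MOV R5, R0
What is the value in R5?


Register state trace:
  MOV R0, 68  → R0 = 68
  MOV R4, 87  → R4 = 87
  MOV R5, R0  → R5 = 68
Final: R5 = 68

68


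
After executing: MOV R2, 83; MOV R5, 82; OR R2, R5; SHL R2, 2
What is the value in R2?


Register state trace:
  MOV R2, 83  → R2 = 83 (0b01010011)
  MOV R5, 82  → R5 = 82 (0b01010010)
  OR R2, R5  → R2 = 83 OR 82 = 83 (0b01010011)
  SHL R2, 2  → R2 = 83 << 2 = 332
Final: R2 = 332

332


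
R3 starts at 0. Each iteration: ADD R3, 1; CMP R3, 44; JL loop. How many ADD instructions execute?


Loop trace (R3 starts at 0, target 44, step 1):
  ADD #1: R3 = 0 + 1 = 1  → 1 < 44, loop
  ADD #2: R3 = 1 + 1 = 2  → 2 < 44, loop
  ADD #3: R3 = 2 + 1 = 3  → 3 < 44, loop
  ADD #4: R3 = 3 + 1 = 4  → 4 < 44, loop
  ADD #5: R3 = 4 + 1 = 5  → 5 < 44, loop
  ADD #6: R3 = 5 + 1 = 6  → 6 < 44, loop
  ADD #7: R3 = 6 + 1 = 7  → 7 < 44, loop
  ADD #8: R3 = 7 + 1 = 8  → 8 < 44, loop
  ADD #9: R3 = 8 + 1 = 9  → 9 < 44, loop
  ADD #10: R3 = 9 + 1 = 10  → 10 < 44, loop
  ADD #11: R3 = 10 + 1 = 11  → 11 < 44, loop
  ADD #12: R3 = 11 + 1 = 12  → 12 < 44, loop
  ADD #13: R3 = 12 + 1 = 13  → 13 < 44, loop
  ADD #14: R3 = 13 + 1 = 14  → 14 < 44, loop
  ADD #15: R3 = 14 + 1 = 15  → 15 < 44, loop
  ADD #16: R3 = 15 + 1 = 16  → 16 < 44, loop
  ADD #17: R3 = 16 + 1 = 17  → 17 < 44, loop
  ADD #18: R3 = 17 + 1 = 18  → 18 < 44, loop
  ADD #19: R3 = 18 + 1 = 19  → 19 < 44, loop
  ADD #20: R3 = 19 + 1 = 20  → 20 < 44, loop
  ADD #21: R3 = 20 + 1 = 21  → 21 < 44, loop
  ADD #22: R3 = 21 + 1 = 22  → 22 < 44, loop
  ADD #23: R3 = 22 + 1 = 23  → 23 < 44, loop
  ADD #24: R3 = 23 + 1 = 24  → 24 < 44, loop
  ADD #25: R3 = 24 + 1 = 25  → 25 < 44, loop
  ADD #26: R3 = 25 + 1 = 26  → 26 < 44, loop
  ADD #27: R3 = 26 + 1 = 27  → 27 < 44, loop
  ADD #28: R3 = 27 + 1 = 28  → 28 < 44, loop
  ADD #29: R3 = 28 + 1 = 29  → 29 < 44, loop
  ADD #30: R3 = 29 + 1 = 30  → 30 < 44, loop
  ADD #31: R3 = 30 + 1 = 31  → 31 < 44, loop
  ADD #32: R3 = 31 + 1 = 32  → 32 < 44, loop
  ADD #33: R3 = 32 + 1 = 33  → 33 < 44, loop
  ADD #34: R3 = 33 + 1 = 34  → 34 < 44, loop
  ADD #35: R3 = 34 + 1 = 35  → 35 < 44, loop
  ADD #36: R3 = 35 + 1 = 36  → 36 < 44, loop
  ADD #37: R3 = 36 + 1 = 37  → 37 < 44, loop
  ADD #38: R3 = 37 + 1 = 38  → 38 < 44, loop
  ADD #39: R3 = 38 + 1 = 39  → 39 < 44, loop
  ADD #40: R3 = 39 + 1 = 40  → 40 < 44, loop
  ADD #41: R3 = 40 + 1 = 41  → 41 < 44, loop
  ADD #42: R3 = 41 + 1 = 42  → 42 < 44, loop
  ADD #43: R3 = 42 + 1 = 43  → 43 < 44, loop
  ADD #44: R3 = 43 + 1 = 44  → 44 >= 44, exit
Total ADD instructions: 44

44


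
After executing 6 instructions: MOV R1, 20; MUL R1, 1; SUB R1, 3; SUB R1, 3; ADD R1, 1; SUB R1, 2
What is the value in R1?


Register state trace:
  MOV R1, 20  → R1 = 20
  MUL R1, 1  → R1 = 20 * 1 = 20
  SUB R1, 3  → R1 = 20 - 3 = 17
  SUB R1, 3  → R1 = 17 - 3 = 14
  ADD R1, 1  → R1 = 14 + 1 = 15
  SUB R1, 2  → R1 = 15 - 2 = 13
Final: R1 = 13

13


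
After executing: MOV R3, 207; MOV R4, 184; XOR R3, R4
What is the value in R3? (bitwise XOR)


Register state trace:
  MOV R3, 207  → R3 = 207 (0b11001111)
  MOV R4, 184  → R4 = 184 (0b10111000)
  XOR R3, R4  → R3 = 207 XOR 184 = 119 (0b01110111)
Final: R3 = 119

119


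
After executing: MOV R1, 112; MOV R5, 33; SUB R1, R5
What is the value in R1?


Register state trace:
  MOV R1, 112  → R1 = 112
  MOV R5, 33  → R5 = 33
  SUB R1, R5  → R1 = 112 - 33 = 79
Final: R1 = 79

79


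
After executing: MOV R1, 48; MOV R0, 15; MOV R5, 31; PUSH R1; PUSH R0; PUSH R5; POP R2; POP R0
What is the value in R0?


Stack trace (top is rightmost):
  MOV R1, 48  → R1 = 48
  MOV R0, 15  → R0 = 15
  MOV R5, 31  → R5 = 31
  PUSH R1  → stack: [48]
  PUSH R0  → stack: [48, 15]
  PUSH R5  → stack: [48, 15, 31]
  POP R2  → R2 = 31, stack: [48, 15]
  POP R0  → R0 = 15, stack: [48]
Final: R0 = 15

15


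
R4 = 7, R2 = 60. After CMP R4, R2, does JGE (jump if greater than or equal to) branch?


Trace:
  R4 = 7, R2 = 60
  CMP R4, R2  → compares 7 vs 60
  JGE checks: is 7 greater than or equal to 60?
  7 < 60, so condition is false
Branch taken: No

No


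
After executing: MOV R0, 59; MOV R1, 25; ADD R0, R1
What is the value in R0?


Register state trace:
  MOV R0, 59  → R0 = 59
  MOV R1, 25  → R1 = 25
  ADD R0, R1  → R0 = 59 + 25 = 84
Final: R0 = 84

84


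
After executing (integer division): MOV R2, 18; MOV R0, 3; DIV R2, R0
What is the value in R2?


Register state trace:
  MOV R2, 18  → R2 = 18
  MOV R0, 3  → R0 = 3
  DIV R2, R0  → R2 = 18 // 3 = 6
Final: R2 = 6

6
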